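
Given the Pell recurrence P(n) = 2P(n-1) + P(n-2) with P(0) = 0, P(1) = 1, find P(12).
Computing the sequence terms:
0, 1, 2, 5, 12, 29, 70, 169, 408, 985, 2378, 5741, 13860

13860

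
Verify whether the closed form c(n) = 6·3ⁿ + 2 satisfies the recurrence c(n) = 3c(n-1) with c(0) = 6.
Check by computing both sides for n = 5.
From the recurrence with c(0) = 6:
  c(0) = 6, c(1) = 18, c(2) = 54, c(3) = 162, c(4) = 486, c(5) = 1458
  so the recurrence gives c(5) = 1458.
From the proposed closed form c(n) = 6·3ⁿ + 2:
  c(5) = 1460.
The recurrence gives 1458 but the closed form gives 1460, so the closed form does not satisfy the recurrence.

No, the closed form is incorrect.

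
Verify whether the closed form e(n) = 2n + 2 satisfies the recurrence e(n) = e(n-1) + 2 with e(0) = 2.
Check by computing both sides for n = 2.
From the recurrence with e(0) = 2:
  e(0) = 2, e(1) = 4, e(2) = 6
  so the recurrence gives e(2) = 6.
From the proposed closed form e(n) = 2n + 2:
  e(2) = 6.
Both sides give 6 at n = 2, and the initial condition(s) match, so the closed form is consistent.

Yes, the closed form is correct.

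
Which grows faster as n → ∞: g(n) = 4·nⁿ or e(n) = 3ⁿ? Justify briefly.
Comparing growth rates:
Growth-rate hierarchy: log n ≺ any polynomial ≺ any exponential cⁿ (c>1) ≺ n! ≺ nⁿ.
super-exponential nⁿ dominates exponential base 3 asymptotically.

g(n) grows faster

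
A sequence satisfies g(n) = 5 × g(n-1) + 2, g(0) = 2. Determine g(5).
Computing step by step:
g(0) = 2
g(1) = 5 × 2 + 2 = 12
g(2) = 5 × 12 + 2 = 62
g(3) = 5 × 62 + 2 = 312
g(4) = 5 × 312 + 2 = 1562
g(5) = 5 × 1562 + 2 = 7812

7812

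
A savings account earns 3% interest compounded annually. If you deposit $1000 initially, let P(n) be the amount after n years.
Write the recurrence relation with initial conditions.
Each year the balance grows by 3%, i.e. is multiplied by 1 + 3/100 = 1.03, so P(n) = 1.03 × P(n-1). The initial deposit gives P(0) = 1000.
Unrolling gives the closed form P(n) = 1000 × (1.03)ⁿ.

P(n) = 1.03 × P(n-1), P(0) = 1000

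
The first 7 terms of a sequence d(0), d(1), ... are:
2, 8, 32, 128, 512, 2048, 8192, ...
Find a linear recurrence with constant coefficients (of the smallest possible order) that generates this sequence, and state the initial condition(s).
Look for the lowest-order linear relation among consecutive terms.
Observation: each term is 4× the previous.
Check at n=2: 4·8 = 32. ✓

d(n) = 4 × d(n-1), d(0) = 2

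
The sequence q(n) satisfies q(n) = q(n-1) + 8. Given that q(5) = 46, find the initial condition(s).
q(5) = q(0) + 5·8, so q(0) = 46 - 40 = 6.

q(0) = 6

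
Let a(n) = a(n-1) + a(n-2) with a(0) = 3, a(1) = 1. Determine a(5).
Computing the sequence terms:
3, 1, 4, 5, 9, 14

14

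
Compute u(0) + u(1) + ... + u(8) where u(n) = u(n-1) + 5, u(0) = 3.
Computing the sequence terms: 3, 8, 13, 18, 23, 28, 33, 38, 43
Adding these values together:

207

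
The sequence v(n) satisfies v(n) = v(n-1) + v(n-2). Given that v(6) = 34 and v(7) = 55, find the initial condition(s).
Work backwards using v(k) = v(k+2) - v(k+1):
v(5) = v(7) - v(6) = 55 - 34 = 21
v(4) = v(6) - v(5) = 34 - 21 = 13
v(3) = v(5) - v(4) = 21 - 13 = 8
v(2) = v(4) - v(3) = 13 - 8 = 5
v(1) = v(3) - v(2) = 8 - 5 = 3
v(0) = v(2) - v(1) = 5 - 3 = 2

v(0) = 2, v(1) = 3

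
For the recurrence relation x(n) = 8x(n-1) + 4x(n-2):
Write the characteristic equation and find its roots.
Substitute x(n) = rⁿ and divide through by rⁿ⁻²: r² - 8r - 4 = 0
Discriminant: 8² + 4·4 = 80, not a perfect square, so by the quadratic formula r = (8 ± √80)/2.
General solution: x(n) = A·r₁ⁿ + B·r₂ⁿ where r₁,r₂ = (8 ± √80)/2

Characteristic: r² - 8r - 4 = 0, Roots: r = (8 ± √80)/2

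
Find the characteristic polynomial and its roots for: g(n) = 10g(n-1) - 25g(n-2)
Substitute g(n) = rⁿ and divide through by rⁿ⁻²: r² - 10r + 25 = 0
Factor: (r - 5)² = 0, so r = 5 (double root).
General solution: g(n) = (A + Bn)·5ⁿ

Characteristic: r² - 10r + 25 = 0, Roots: r = 5 (double root)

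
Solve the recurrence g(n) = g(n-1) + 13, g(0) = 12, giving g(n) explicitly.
Recurrence: g(n) = g(n-1) + 13, initial: g(0) = 12.
Each step adds 13, so g(n) = g(0) + 13n = 13n + 12.

g(n) = 13n + 12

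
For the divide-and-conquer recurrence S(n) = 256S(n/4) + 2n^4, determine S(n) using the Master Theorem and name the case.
Master Theorem template: S(n) = a·S(n/b) + f(n).
Here: a=256, b=4, f(n)=2n^4
Compute log_b(a) = log_4(256) = 4.
f(n) = 2n^4 = Θ(n^4). Case 2: S(n) = Θ(n^4 log n).

Case 2: S(n) = Θ(n^4 log n)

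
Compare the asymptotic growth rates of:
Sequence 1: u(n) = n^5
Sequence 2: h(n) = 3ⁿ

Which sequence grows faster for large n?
Comparing growth rates:
Growth-rate hierarchy: log n ≺ any polynomial ≺ any exponential cⁿ (c>1) ≺ n! ≺ nⁿ.
exponential base 3 dominates polynomial degree 5 asymptotically.

h(n) grows faster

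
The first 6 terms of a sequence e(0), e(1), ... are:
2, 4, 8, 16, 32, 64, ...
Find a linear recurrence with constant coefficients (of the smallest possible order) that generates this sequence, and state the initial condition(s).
Look for the lowest-order linear relation among consecutive terms.
Observation: each term is 2× the previous.
Check at n=2: 2·4 = 8. ✓

e(n) = 2 × e(n-1), e(0) = 2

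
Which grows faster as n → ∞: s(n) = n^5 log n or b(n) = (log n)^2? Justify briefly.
Comparing growth rates:
Growth-rate hierarchy: log n ≺ any polynomial ≺ any exponential cⁿ (c>1) ≺ n! ≺ nⁿ.
polynomial degree 5 (with log factor) dominates polylogarithmic (log n)^2 asymptotically.

s(n) grows faster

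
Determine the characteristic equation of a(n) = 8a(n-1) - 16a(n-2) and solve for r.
Substitute a(n) = rⁿ and divide through by rⁿ⁻²: r² - 8r + 16 = 0
Factor: (r - 4)² = 0, so r = 4 (double root).
General solution: a(n) = (A + Bn)·4ⁿ

Characteristic: r² - 8r + 16 = 0, Roots: r = 4 (double root)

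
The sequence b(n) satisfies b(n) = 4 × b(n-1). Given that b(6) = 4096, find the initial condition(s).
In general b(n) = 4ⁿ · b(0). At n = 6: b(0) = b(6) / 4^6 = 4096 / 4096 = 1.

b(0) = 1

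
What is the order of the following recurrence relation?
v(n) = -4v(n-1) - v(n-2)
The order is the largest lag k for which v(n-k) appears. Here the deepest term is v(n-2), so the order is 2.

Order 2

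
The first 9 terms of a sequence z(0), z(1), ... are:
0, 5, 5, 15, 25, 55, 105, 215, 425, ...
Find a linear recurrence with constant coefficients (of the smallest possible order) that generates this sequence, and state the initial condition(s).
Look for the lowest-order linear relation among consecutive terms.
Observation: z(n) - 1·z(n-1) - (2)·z(n-2) = 0 holds for the shown terms, and no order-1 relation z(n) = α·z(n-1) + β fits.
Check at n=3: 1·5 + (2)·5 = 15. ✓

z(n) = z(n-1) + 2z(n-2), z(0) = 0, z(1) = 5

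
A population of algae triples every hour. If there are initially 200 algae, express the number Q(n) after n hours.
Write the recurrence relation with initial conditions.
Each hour multiplies the count by 3, so the count after n hours depends only on the count after n-1 hours: Q(n) = 3 × Q(n-1). The starting count gives Q(0) = 200.
Unrolling n times gives the closed form Q(n) = 200 × 3ⁿ.

Q(n) = 3 × Q(n-1), Q(0) = 200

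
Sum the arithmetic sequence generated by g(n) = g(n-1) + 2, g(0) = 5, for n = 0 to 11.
Computing the sequence terms: 5, 7, 9, 11, 13, 15, 17, 19, 21, 23, 25, 27
Adding these values together:

192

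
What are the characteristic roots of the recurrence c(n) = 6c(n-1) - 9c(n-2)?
Substitute c(n) = rⁿ and divide through by rⁿ⁻²: r² - 6r + 9 = 0
Factor: (r - 3)² = 0, so r = 3 (double root).
General solution: c(n) = (A + Bn)·3ⁿ

Characteristic: r² - 6r + 9 = 0, Roots: r = 3 (double root)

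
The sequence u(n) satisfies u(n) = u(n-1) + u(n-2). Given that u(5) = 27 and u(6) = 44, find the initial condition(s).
Work backwards using u(k) = u(k+2) - u(k+1):
u(4) = u(6) - u(5) = 44 - 27 = 17
u(3) = u(5) - u(4) = 27 - 17 = 10
u(2) = u(4) - u(3) = 17 - 10 = 7
u(1) = u(3) - u(2) = 10 - 7 = 3
u(0) = u(2) - u(1) = 7 - 3 = 4

u(0) = 4, u(1) = 3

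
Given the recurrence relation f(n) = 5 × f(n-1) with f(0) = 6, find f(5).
Computing step by step:
f(0) = 6
f(1) = 5 × 6 = 30
f(2) = 5 × 30 = 150
f(3) = 5 × 150 = 750
f(4) = 5 × 750 = 3750
f(5) = 5 × 3750 = 18750

18750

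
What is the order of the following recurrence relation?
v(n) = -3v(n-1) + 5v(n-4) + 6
The order is the largest lag k for which v(n-k) appears. Here the deepest term is v(n-4) (the 6 term is non-homogeneous and does not affect the order), so the order is 4.

Order 4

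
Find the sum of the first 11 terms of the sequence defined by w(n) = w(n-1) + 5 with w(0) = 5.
Computing the sequence terms: 5, 10, 15, 20, 25, 30, 35, 40, 45, 50, 55
Adding these values together:

330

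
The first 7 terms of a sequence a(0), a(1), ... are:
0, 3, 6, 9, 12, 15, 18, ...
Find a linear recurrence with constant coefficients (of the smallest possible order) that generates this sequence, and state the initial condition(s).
Look for the lowest-order linear relation among consecutive terms.
Observation: consecutive differences are constant (= 3).
Check at n=2: 1·3 + 3 = 6. ✓

a(n) = a(n-1) + 3, a(0) = 0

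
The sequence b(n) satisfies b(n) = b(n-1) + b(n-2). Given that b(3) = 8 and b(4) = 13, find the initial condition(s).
Work backwards using b(k) = b(k+2) - b(k+1):
b(2) = b(4) - b(3) = 13 - 8 = 5
b(1) = b(3) - b(2) = 8 - 5 = 3
b(0) = b(2) - b(1) = 5 - 3 = 2

b(0) = 2, b(1) = 3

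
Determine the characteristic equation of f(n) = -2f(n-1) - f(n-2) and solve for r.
Substitute f(n) = rⁿ and divide through by rⁿ⁻²: r² + 2r + 1 = 0
Factor: (r + 1)² = 0, so r = -1 (double root).
General solution: f(n) = (A + Bn)·(-1)ⁿ

Characteristic: r² + 2r + 1 = 0, Roots: r = -1 (double root)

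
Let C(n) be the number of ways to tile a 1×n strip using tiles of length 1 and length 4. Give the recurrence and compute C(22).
Condition on the last tile: it has length 1 (leaving a 1×(n-1) strip) or length 4 (leaving a 1×(n-4) strip), so C(n) = C(n-1) + C(n-4) (order-4 linear recurrence).
For 0 ≤ i < 4 only unit tiles fit, so C(i) = 1.
Iterating the recurrence: C(4) = 2, C(5) = 3, C(6) = 4, C(7) = 5, C(8) = 7, C(9) = 10, C(10) = 14, C(11) = 19, C(12) = 26, C(13) = 36, C(14) = 50, C(15) = 69, C(16) = 95, C(17) = 131, C(18) = 181, C(19) = 250, C(20) = 345, C(21) = 476, C(22) = 657.

C(n) = C(n-1) + C(n-4), with C(i) = 1 for 0 ≤ i < 4; C(22) = 657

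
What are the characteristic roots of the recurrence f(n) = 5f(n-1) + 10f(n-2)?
Substitute f(n) = rⁿ and divide through by rⁿ⁻²: r² - 5r - 10 = 0
Discriminant: 5² + 4·10 = 65, not a perfect square, so by the quadratic formula r = (5 ± √65)/2.
General solution: f(n) = A·r₁ⁿ + B·r₂ⁿ where r₁,r₂ = (5 ± √65)/2

Characteristic: r² - 5r - 10 = 0, Roots: r = (5 ± √65)/2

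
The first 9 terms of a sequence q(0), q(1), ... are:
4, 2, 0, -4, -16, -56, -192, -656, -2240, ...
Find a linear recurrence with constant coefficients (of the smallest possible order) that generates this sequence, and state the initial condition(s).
Look for the lowest-order linear relation among consecutive terms.
Observation: q(n) - 4·q(n-1) - (-2)·q(n-2) = 0 holds for the shown terms, and no order-1 relation q(n) = α·q(n-1) + β fits.
Check at n=3: 4·0 + (-2)·2 = -4. ✓

q(n) = 4q(n-1) - 2q(n-2), q(0) = 4, q(1) = 2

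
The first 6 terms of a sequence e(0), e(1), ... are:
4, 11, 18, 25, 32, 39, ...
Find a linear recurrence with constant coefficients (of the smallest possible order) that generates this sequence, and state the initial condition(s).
Look for the lowest-order linear relation among consecutive terms.
Observation: consecutive differences are constant (= 7).
Check at n=2: 1·11 + 7 = 18. ✓

e(n) = e(n-1) + 7, e(0) = 4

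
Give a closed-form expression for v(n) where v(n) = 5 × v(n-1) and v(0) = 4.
Recurrence: v(n) = 5 × v(n-1), initial: v(0) = 4.
Each term is 5 times the previous, so this is geometric with ratio 5. After n steps: v(n) = v(0)·5ⁿ = 4·5ⁿ.

v(n) = 4·5ⁿ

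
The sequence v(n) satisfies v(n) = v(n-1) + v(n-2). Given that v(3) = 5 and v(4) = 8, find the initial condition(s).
Work backwards using v(k) = v(k+2) - v(k+1):
v(2) = v(4) - v(3) = 8 - 5 = 3
v(1) = v(3) - v(2) = 5 - 3 = 2
v(0) = v(2) - v(1) = 3 - 2 = 1

v(0) = 1, v(1) = 2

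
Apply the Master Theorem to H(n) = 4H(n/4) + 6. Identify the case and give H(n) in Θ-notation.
Master Theorem template: H(n) = a·H(n/b) + f(n).
Here: a=4, b=4, f(n)=6
Compute log_b(a) = log_4(4) = 1.
f(n) = 6 = O(n^(1-ε)) with ε = 1. Case 1: H(n) = Θ(n^log_b(a)) = Θ(n).

Case 1: H(n) = Θ(n)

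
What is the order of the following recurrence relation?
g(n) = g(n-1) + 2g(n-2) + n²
The order is the largest lag k for which g(n-k) appears. Here the deepest term is g(n-2) (the n² term is non-homogeneous and does not affect the order), so the order is 2.

Order 2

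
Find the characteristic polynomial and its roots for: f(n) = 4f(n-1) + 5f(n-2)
Substitute f(n) = rⁿ and divide through by rⁿ⁻²: r² - 4r - 5 = 0
Factor: (r + 1)(r - 5) = 0, so r = -1, 5.
General solution: f(n) = A·(-1)ⁿ + B·5ⁿ

Characteristic: r² - 4r - 5 = 0, Roots: r = -1, 5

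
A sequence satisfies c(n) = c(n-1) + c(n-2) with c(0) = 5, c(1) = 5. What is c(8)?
Computing the sequence terms:
5, 5, 10, 15, 25, 40, 65, 105, 170

170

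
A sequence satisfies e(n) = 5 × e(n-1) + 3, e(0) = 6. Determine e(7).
Computing step by step:
e(0) = 6
e(1) = 5 × 6 + 3 = 33
e(2) = 5 × 33 + 3 = 168
e(3) = 5 × 168 + 3 = 843
e(4) = 5 × 843 + 3 = 4218
e(5) = 5 × 4218 + 3 = 21093
e(6) = 5 × 21093 + 3 = 105468
e(7) = 5 × 105468 + 3 = 527343

527343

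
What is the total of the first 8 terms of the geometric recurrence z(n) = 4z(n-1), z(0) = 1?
Computing the sequence terms: 1, 4, 16, 64, 256, 1024, 4096, 16384
Adding these values together:

21845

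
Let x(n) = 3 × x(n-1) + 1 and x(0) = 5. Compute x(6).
Computing step by step:
x(0) = 5
x(1) = 3 × 5 + 1 = 16
x(2) = 3 × 16 + 1 = 49
x(3) = 3 × 49 + 1 = 148
x(4) = 3 × 148 + 1 = 445
x(5) = 3 × 445 + 1 = 1336
x(6) = 3 × 1336 + 1 = 4009

4009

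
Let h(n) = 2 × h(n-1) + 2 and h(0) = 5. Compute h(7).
Computing step by step:
h(0) = 5
h(1) = 2 × 5 + 2 = 12
h(2) = 2 × 12 + 2 = 26
h(3) = 2 × 26 + 2 = 54
h(4) = 2 × 54 + 2 = 110
h(5) = 2 × 110 + 2 = 222
h(6) = 2 × 222 + 2 = 446
h(7) = 2 × 446 + 2 = 894

894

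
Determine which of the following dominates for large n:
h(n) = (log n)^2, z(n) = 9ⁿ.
Comparing growth rates:
Growth-rate hierarchy: log n ≺ any polynomial ≺ any exponential cⁿ (c>1) ≺ n! ≺ nⁿ.
exponential base 9 dominates polylogarithmic (log n)^2 asymptotically.

z(n) grows faster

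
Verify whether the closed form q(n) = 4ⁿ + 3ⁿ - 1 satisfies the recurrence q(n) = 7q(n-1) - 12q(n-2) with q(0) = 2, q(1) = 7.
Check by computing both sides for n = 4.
From the recurrence with q(0) = 2, q(1) = 7:
  q(0) = 2, q(1) = 7, q(2) = 25, q(3) = 91, q(4) = 337
  so the recurrence gives q(4) = 337.
From the proposed closed form q(n) = 4ⁿ + 3ⁿ - 1:
  q(4) = 336.
The recurrence gives 337 but the closed form gives 336, so the closed form does not satisfy the recurrence.

No, the closed form is incorrect.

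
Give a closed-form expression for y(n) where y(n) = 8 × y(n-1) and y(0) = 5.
Recurrence: y(n) = 8 × y(n-1), initial: y(0) = 5.
Each term is 8 times the previous, so this is geometric with ratio 8. After n steps: y(n) = y(0)·8ⁿ = 5·8ⁿ.

y(n) = 5·8ⁿ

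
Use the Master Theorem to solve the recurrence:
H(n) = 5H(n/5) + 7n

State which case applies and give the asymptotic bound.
Master Theorem template: H(n) = a·H(n/b) + f(n).
Here: a=5, b=5, f(n)=7n
Compute log_b(a) = log_5(5) = 1.
f(n) = 7n = Θ(n). Case 2: H(n) = Θ(n log n).

Case 2: H(n) = Θ(n log n)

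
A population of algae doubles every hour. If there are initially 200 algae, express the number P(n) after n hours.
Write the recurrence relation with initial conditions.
Each hour multiplies the count by 2, so the count after n hours depends only on the count after n-1 hours: P(n) = 2 × P(n-1). The starting count gives P(0) = 200.
Unrolling n times gives the closed form P(n) = 200 × 2ⁿ.

P(n) = 2 × P(n-1), P(0) = 200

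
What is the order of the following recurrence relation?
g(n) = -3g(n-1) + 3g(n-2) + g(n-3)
The order is the largest lag k for which g(n-k) appears. Here the deepest term is g(n-3), so the order is 3.

Order 3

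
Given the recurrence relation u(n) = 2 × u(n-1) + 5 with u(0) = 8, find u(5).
Computing step by step:
u(0) = 8
u(1) = 2 × 8 + 5 = 21
u(2) = 2 × 21 + 5 = 47
u(3) = 2 × 47 + 5 = 99
u(4) = 2 × 99 + 5 = 203
u(5) = 2 × 203 + 5 = 411

411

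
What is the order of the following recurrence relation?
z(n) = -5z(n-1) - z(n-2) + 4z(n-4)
The order is the largest lag k for which z(n-k) appears. Here the deepest term is z(n-4), so the order is 4.

Order 4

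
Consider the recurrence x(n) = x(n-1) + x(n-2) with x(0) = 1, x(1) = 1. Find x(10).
Computing the sequence terms:
1, 1, 2, 3, 5, 8, 13, 21, 34, 55, 89

89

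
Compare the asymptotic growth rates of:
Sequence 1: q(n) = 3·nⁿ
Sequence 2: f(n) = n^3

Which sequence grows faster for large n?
Comparing growth rates:
Growth-rate hierarchy: log n ≺ any polynomial ≺ any exponential cⁿ (c>1) ≺ n! ≺ nⁿ.
super-exponential nⁿ dominates polynomial degree 3 asymptotically.

q(n) grows faster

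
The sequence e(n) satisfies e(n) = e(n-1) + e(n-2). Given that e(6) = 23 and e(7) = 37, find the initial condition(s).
Work backwards using e(k) = e(k+2) - e(k+1):
e(5) = e(7) - e(6) = 37 - 23 = 14
e(4) = e(6) - e(5) = 23 - 14 = 9
e(3) = e(5) - e(4) = 14 - 9 = 5
e(2) = e(4) - e(3) = 9 - 5 = 4
e(1) = e(3) - e(2) = 5 - 4 = 1
e(0) = e(2) - e(1) = 4 - 1 = 3

e(0) = 3, e(1) = 1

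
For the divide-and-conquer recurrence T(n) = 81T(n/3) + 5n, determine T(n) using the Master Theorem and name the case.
Master Theorem template: T(n) = a·T(n/b) + f(n).
Here: a=81, b=3, f(n)=5n
Compute log_b(a) = log_3(81) = 4.
f(n) = 5n = O(n^(4-ε)) with ε = 3. Case 1: T(n) = Θ(n^log_b(a)) = Θ(n^4).

Case 1: T(n) = Θ(n^4)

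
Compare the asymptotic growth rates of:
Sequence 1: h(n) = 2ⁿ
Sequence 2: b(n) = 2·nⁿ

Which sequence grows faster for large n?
Comparing growth rates:
Growth-rate hierarchy: log n ≺ any polynomial ≺ any exponential cⁿ (c>1) ≺ n! ≺ nⁿ.
super-exponential nⁿ dominates exponential base 2 asymptotically.

b(n) grows faster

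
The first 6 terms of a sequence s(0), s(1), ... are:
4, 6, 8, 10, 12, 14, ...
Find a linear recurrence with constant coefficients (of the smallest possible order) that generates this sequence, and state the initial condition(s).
Look for the lowest-order linear relation among consecutive terms.
Observation: consecutive differences are constant (= 2).
Check at n=2: 1·6 + 2 = 8. ✓

s(n) = s(n-1) + 2, s(0) = 4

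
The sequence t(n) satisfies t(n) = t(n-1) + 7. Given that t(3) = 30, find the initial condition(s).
t(3) = t(0) + 3·7, so t(0) = 30 - 21 = 9.

t(0) = 9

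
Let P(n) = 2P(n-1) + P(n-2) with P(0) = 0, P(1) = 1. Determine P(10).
Computing the sequence terms:
0, 1, 2, 5, 12, 29, 70, 169, 408, 985, 2378

2378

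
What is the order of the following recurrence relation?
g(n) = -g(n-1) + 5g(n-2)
The order is the largest lag k for which g(n-k) appears. Here the deepest term is g(n-2), so the order is 2.

Order 2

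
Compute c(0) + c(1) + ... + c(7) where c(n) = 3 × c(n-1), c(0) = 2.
Computing the sequence terms: 2, 6, 18, 54, 162, 486, 1458, 4374
Adding these values together:

6560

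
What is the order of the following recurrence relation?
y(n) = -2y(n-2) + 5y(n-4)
The order is the largest lag k for which y(n-k) appears. Here the deepest term is y(n-4), so the order is 4.

Order 4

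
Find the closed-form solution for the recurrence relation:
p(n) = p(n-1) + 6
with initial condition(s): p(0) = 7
Recurrence: p(n) = p(n-1) + 6, initial: p(0) = 7.
Each step adds 6, so p(n) = p(0) + 6n = 6n + 7.

p(n) = 6n + 7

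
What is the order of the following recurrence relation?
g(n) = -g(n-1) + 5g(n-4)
The order is the largest lag k for which g(n-k) appears. Here the deepest term is g(n-4), so the order is 4.

Order 4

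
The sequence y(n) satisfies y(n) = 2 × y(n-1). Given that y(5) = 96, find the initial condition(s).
In general y(n) = 2ⁿ · y(0). At n = 5: y(0) = y(5) / 2^5 = 96 / 32 = 3.

y(0) = 3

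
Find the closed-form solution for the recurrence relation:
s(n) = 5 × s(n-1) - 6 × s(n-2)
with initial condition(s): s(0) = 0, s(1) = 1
Recurrence: s(n) = 5 × s(n-1) - 6 × s(n-2), initial: s(0) = 0, s(1) = 1.
Characteristic equation: r² - 5r + 6 = 0, which factors as (r - 3)(r - 2) = 0, so r = 3, 2. General solution s(n) = A·3ⁿ + B·2ⁿ. From s(0) = 0: A + B = 0. From s(1) = 1: 3A + 2B = 1. Solving gives A = 1, B = -1.

s(n) = 3ⁿ - 2ⁿ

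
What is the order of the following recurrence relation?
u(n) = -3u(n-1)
The order is the largest lag k for which u(n-k) appears. Here the deepest term is u(n-1), so the order is 1.

Order 1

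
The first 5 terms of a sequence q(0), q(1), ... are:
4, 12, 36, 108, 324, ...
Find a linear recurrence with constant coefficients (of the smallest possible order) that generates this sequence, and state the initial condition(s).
Look for the lowest-order linear relation among consecutive terms.
Observation: each term is 3× the previous.
Check at n=2: 3·12 = 36. ✓

q(n) = 3 × q(n-1), q(0) = 4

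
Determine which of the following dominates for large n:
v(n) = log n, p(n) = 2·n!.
Comparing growth rates:
Growth-rate hierarchy: log n ≺ any polynomial ≺ any exponential cⁿ (c>1) ≺ n! ≺ nⁿ.
factorial dominates logarithmic asymptotically.

p(n) grows faster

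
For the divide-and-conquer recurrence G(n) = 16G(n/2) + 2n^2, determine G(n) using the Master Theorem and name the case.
Master Theorem template: G(n) = a·G(n/b) + f(n).
Here: a=16, b=2, f(n)=2n^2
Compute log_b(a) = log_2(16) = 4.
f(n) = 2n^2 = O(n^(4-ε)) with ε = 2. Case 1: G(n) = Θ(n^log_b(a)) = Θ(n^4).

Case 1: G(n) = Θ(n^4)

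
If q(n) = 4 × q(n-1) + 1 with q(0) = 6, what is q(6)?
Computing step by step:
q(0) = 6
q(1) = 4 × 6 + 1 = 25
q(2) = 4 × 25 + 1 = 101
q(3) = 4 × 101 + 1 = 405
q(4) = 4 × 405 + 1 = 1621
q(5) = 4 × 1621 + 1 = 6485
q(6) = 4 × 6485 + 1 = 25941

25941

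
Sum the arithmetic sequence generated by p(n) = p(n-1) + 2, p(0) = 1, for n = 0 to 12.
Computing the sequence terms: 1, 3, 5, 7, 9, 11, 13, 15, 17, 19, 21, 23, 25
Adding these values together:

169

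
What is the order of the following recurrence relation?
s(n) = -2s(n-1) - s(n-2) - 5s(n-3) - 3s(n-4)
The order is the largest lag k for which s(n-k) appears. Here the deepest term is s(n-4), so the order is 4.

Order 4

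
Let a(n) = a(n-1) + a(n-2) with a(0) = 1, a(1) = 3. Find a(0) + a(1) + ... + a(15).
Computing the sequence terms: 1, 3, 4, 7, 11, 18, 29, 47, 76, 123, 199, 322, 521, 843, 1364, 2207
Adding these values together:

5775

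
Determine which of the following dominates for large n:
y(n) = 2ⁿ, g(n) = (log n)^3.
Comparing growth rates:
Growth-rate hierarchy: log n ≺ any polynomial ≺ any exponential cⁿ (c>1) ≺ n! ≺ nⁿ.
exponential base 2 dominates polylogarithmic (log n)^3 asymptotically.

y(n) grows faster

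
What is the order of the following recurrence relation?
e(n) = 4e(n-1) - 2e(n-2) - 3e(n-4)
The order is the largest lag k for which e(n-k) appears. Here the deepest term is e(n-4), so the order is 4.

Order 4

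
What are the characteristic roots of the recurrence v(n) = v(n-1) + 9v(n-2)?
Substitute v(n) = rⁿ and divide through by rⁿ⁻²: r² - r - 9 = 0
Discriminant: 1² + 4·9 = 37, not a perfect square, so by the quadratic formula r = (1 ± √37)/2.
General solution: v(n) = A·r₁ⁿ + B·r₂ⁿ where r₁,r₂ = (1 ± √37)/2

Characteristic: r² - r - 9 = 0, Roots: r = (1 ± √37)/2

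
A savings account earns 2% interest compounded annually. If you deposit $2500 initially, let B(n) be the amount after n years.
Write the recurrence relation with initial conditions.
Each year the balance grows by 2%, i.e. is multiplied by 1 + 2/100 = 1.02, so B(n) = 1.02 × B(n-1). The initial deposit gives B(0) = 2500.
Unrolling gives the closed form B(n) = 2500 × (1.02)ⁿ.

B(n) = 1.02 × B(n-1), B(0) = 2500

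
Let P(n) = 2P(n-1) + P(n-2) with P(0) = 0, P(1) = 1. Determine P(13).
Computing the sequence terms:
0, 1, 2, 5, 12, 29, 70, 169, 408, 985, 2378, 5741, 13860, 33461

33461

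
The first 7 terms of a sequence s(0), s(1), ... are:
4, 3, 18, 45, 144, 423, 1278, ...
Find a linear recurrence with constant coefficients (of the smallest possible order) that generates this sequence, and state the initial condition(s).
Look for the lowest-order linear relation among consecutive terms.
Observation: s(n) - 2·s(n-1) - (3)·s(n-2) = 0 holds for the shown terms, and no order-1 relation s(n) = α·s(n-1) + β fits.
Check at n=3: 2·18 + (3)·3 = 45. ✓

s(n) = 2s(n-1) + 3s(n-2), s(0) = 4, s(1) = 3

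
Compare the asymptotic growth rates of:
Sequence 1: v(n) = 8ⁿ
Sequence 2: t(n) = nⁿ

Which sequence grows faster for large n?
Comparing growth rates:
Growth-rate hierarchy: log n ≺ any polynomial ≺ any exponential cⁿ (c>1) ≺ n! ≺ nⁿ.
super-exponential nⁿ dominates exponential base 8 asymptotically.

t(n) grows faster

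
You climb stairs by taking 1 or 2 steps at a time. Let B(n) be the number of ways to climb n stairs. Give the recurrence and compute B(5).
Condition on the size of the last step (1 to 2): before it there were n-1, …, n-2 stairs climbed, and these cases are disjoint, so B(n) = B(n-1) + B(n-2) (Fibonacci-type sequence).
Initial conditions by direct count (compositions of i into parts ≤ 2): B(1) = 1; B(2) = 2.
Iterating the recurrence: B(3) = 3, B(4) = 5, B(5) = 8.

B(n) = B(n-1) + B(n-2), B(1) = 1, B(2) = 2; B(5) = 8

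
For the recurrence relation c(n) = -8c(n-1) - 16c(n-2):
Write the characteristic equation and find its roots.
Substitute c(n) = rⁿ and divide through by rⁿ⁻²: r² + 8r + 16 = 0
Factor: (r + 4)² = 0, so r = -4 (double root).
General solution: c(n) = (A + Bn)·(-4)ⁿ

Characteristic: r² + 8r + 16 = 0, Roots: r = -4 (double root)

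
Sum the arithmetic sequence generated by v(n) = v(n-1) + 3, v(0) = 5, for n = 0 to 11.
Computing the sequence terms: 5, 8, 11, 14, 17, 20, 23, 26, 29, 32, 35, 38
Adding these values together:

258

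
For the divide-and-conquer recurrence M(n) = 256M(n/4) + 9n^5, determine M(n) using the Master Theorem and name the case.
Master Theorem template: M(n) = a·M(n/b) + f(n).
Here: a=256, b=4, f(n)=9n^5
Compute log_b(a) = log_4(256) = 4.
f(n) = 9n^5 = Ω(n^(4+ε)) with ε = 1, and the regularity condition holds (a·f(n/b) = (a/b^5)·f(n) with a/b^5 = 4^-1 < 1). Case 3: M(n) = Θ(f(n)) = Θ(n^5).

Case 3: M(n) = Θ(n^5)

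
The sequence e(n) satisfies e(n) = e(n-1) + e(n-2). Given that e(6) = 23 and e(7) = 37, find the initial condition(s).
Work backwards using e(k) = e(k+2) - e(k+1):
e(5) = e(7) - e(6) = 37 - 23 = 14
e(4) = e(6) - e(5) = 23 - 14 = 9
e(3) = e(5) - e(4) = 14 - 9 = 5
e(2) = e(4) - e(3) = 9 - 5 = 4
e(1) = e(3) - e(2) = 5 - 4 = 1
e(0) = e(2) - e(1) = 4 - 1 = 3

e(0) = 3, e(1) = 1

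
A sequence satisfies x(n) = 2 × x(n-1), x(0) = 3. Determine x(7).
Computing step by step:
x(0) = 3
x(1) = 2 × 3 = 6
x(2) = 2 × 6 = 12
x(3) = 2 × 12 = 24
x(4) = 2 × 24 = 48
x(5) = 2 × 48 = 96
x(6) = 2 × 96 = 192
x(7) = 2 × 192 = 384

384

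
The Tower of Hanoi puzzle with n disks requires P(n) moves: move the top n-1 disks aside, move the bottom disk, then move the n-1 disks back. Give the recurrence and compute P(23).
Moving n disks = move the top n-1 disks aside (P(n-1) moves) + move the largest disk (1 move) + move the n-1 disks back on top (P(n-1) moves), so P(n) = 2P(n-1) + 1, with P(1) = 1 (a single disk takes one move).
First terms: 1, 3, 7, 15, 31, 63, … — each is one less than a power of 2. Indeed P(n) + 1 = 2(P(n-1) + 1) with P(1) + 1 = 2, so P(n) + 1 = 2ⁿ and P(n) = 2ⁿ - 1.
Hence P(23) = 2^23 - 1 = 8388608 - 1 = 8388607.

P(n) = 2P(n-1) + 1, P(1) = 1; P(23) = 8388607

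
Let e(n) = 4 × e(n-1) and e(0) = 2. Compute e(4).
Computing step by step:
e(0) = 2
e(1) = 4 × 2 = 8
e(2) = 4 × 8 = 32
e(3) = 4 × 32 = 128
e(4) = 4 × 128 = 512

512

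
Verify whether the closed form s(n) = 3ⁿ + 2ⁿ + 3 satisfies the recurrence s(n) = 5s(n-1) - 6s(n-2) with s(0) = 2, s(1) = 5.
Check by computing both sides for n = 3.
From the recurrence with s(0) = 2, s(1) = 5:
  s(0) = 2, s(1) = 5, s(2) = 13, s(3) = 35
  so the recurrence gives s(3) = 35.
From the proposed closed form s(n) = 3ⁿ + 2ⁿ + 3:
  s(3) = 38.
The recurrence gives 35 but the closed form gives 38, so the closed form does not satisfy the recurrence.

No, the closed form is incorrect.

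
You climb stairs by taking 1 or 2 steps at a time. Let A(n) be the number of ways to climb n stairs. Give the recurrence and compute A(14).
Condition on the size of the last step (1 to 2): before it there were n-1, …, n-2 stairs climbed, and these cases are disjoint, so A(n) = A(n-1) + A(n-2) (Fibonacci-type sequence).
Initial conditions by direct count (compositions of i into parts ≤ 2): A(1) = 1; A(2) = 2.
Iterating the recurrence: A(3) = 3, A(4) = 5, A(5) = 8, A(6) = 13, A(7) = 21, A(8) = 34, A(9) = 55, A(10) = 89, A(11) = 144, A(12) = 233, A(13) = 377, A(14) = 610.

A(n) = A(n-1) + A(n-2), A(1) = 1, A(2) = 2; A(14) = 610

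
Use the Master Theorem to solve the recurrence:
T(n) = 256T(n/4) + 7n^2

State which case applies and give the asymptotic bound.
Master Theorem template: T(n) = a·T(n/b) + f(n).
Here: a=256, b=4, f(n)=7n^2
Compute log_b(a) = log_4(256) = 4.
f(n) = 7n^2 = O(n^(4-ε)) with ε = 2. Case 1: T(n) = Θ(n^log_b(a)) = Θ(n^4).

Case 1: T(n) = Θ(n^4)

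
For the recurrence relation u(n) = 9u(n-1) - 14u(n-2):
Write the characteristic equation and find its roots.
Substitute u(n) = rⁿ and divide through by rⁿ⁻²: r² - 9r + 14 = 0
Factor: (r - 7)(r - 2) = 0, so r = 7, 2.
General solution: u(n) = A·7ⁿ + B·2ⁿ

Characteristic: r² - 9r + 14 = 0, Roots: r = 7, 2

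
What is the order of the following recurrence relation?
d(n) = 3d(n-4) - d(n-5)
The order is the largest lag k for which d(n-k) appears. Here the deepest term is d(n-5), so the order is 5.

Order 5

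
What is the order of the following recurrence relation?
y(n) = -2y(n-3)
The order is the largest lag k for which y(n-k) appears. Here the deepest term is y(n-3), so the order is 3.

Order 3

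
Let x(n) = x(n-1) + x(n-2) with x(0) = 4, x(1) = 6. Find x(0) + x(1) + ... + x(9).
Computing the sequence terms: 4, 6, 10, 16, 26, 42, 68, 110, 178, 288
Adding these values together:

748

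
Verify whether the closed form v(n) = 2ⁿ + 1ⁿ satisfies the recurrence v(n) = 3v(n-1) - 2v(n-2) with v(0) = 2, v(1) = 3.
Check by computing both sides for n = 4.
From the recurrence with v(0) = 2, v(1) = 3:
  v(0) = 2, v(1) = 3, v(2) = 5, v(3) = 9, v(4) = 17
  so the recurrence gives v(4) = 17.
From the proposed closed form v(n) = 2ⁿ + 1ⁿ:
  v(4) = 17.
Both sides give 17 at n = 4, and the initial condition(s) match, so the closed form is consistent.

Yes, the closed form is correct.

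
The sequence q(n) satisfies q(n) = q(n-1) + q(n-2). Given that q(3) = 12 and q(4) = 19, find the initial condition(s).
Work backwards using q(k) = q(k+2) - q(k+1):
q(2) = q(4) - q(3) = 19 - 12 = 7
q(1) = q(3) - q(2) = 12 - 7 = 5
q(0) = q(2) - q(1) = 7 - 5 = 2

q(0) = 2, q(1) = 5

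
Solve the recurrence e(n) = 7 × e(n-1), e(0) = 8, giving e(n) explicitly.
Recurrence: e(n) = 7 × e(n-1), initial: e(0) = 8.
Each term is 7 times the previous, so this is geometric with ratio 7. After n steps: e(n) = e(0)·7ⁿ = 8·7ⁿ.

e(n) = 8·7ⁿ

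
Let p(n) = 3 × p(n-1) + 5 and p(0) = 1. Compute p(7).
Computing step by step:
p(0) = 1
p(1) = 3 × 1 + 5 = 8
p(2) = 3 × 8 + 5 = 29
p(3) = 3 × 29 + 5 = 92
p(4) = 3 × 92 + 5 = 281
p(5) = 3 × 281 + 5 = 848
p(6) = 3 × 848 + 5 = 2549
p(7) = 3 × 2549 + 5 = 7652

7652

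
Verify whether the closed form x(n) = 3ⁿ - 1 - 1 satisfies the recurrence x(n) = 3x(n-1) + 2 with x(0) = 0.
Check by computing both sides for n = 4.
From the recurrence with x(0) = 0:
  x(0) = 0, x(1) = 2, x(2) = 8, x(3) = 26, x(4) = 80
  so the recurrence gives x(4) = 80.
From the proposed closed form x(n) = 3ⁿ - 1 - 1:
  x(4) = 79.
The recurrence gives 80 but the closed form gives 79, so the closed form does not satisfy the recurrence.

No, the closed form is incorrect.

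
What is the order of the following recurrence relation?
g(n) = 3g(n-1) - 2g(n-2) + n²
The order is the largest lag k for which g(n-k) appears. Here the deepest term is g(n-2) (the n² term is non-homogeneous and does not affect the order), so the order is 2.

Order 2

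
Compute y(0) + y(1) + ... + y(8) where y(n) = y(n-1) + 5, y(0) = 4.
Computing the sequence terms: 4, 9, 14, 19, 24, 29, 34, 39, 44
Adding these values together:

216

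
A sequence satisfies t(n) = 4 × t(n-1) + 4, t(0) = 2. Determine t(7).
Computing step by step:
t(0) = 2
t(1) = 4 × 2 + 4 = 12
t(2) = 4 × 12 + 4 = 52
t(3) = 4 × 52 + 4 = 212
t(4) = 4 × 212 + 4 = 852
t(5) = 4 × 852 + 4 = 3412
t(6) = 4 × 3412 + 4 = 13652
t(7) = 4 × 13652 + 4 = 54612

54612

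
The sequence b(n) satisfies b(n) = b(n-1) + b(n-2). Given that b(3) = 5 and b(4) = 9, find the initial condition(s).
Work backwards using b(k) = b(k+2) - b(k+1):
b(2) = b(4) - b(3) = 9 - 5 = 4
b(1) = b(3) - b(2) = 5 - 4 = 1
b(0) = b(2) - b(1) = 4 - 1 = 3

b(0) = 3, b(1) = 1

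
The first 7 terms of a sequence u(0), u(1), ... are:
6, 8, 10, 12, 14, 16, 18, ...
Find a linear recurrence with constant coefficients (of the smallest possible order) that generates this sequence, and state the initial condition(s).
Look for the lowest-order linear relation among consecutive terms.
Observation: consecutive differences are constant (= 2).
Check at n=2: 1·8 + 2 = 10. ✓

u(n) = u(n-1) + 2, u(0) = 6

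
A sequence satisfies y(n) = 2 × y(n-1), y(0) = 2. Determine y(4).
Computing step by step:
y(0) = 2
y(1) = 2 × 2 = 4
y(2) = 2 × 4 = 8
y(3) = 2 × 8 = 16
y(4) = 2 × 16 = 32

32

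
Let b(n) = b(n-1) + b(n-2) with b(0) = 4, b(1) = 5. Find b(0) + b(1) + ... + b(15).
Computing the sequence terms: 4, 5, 9, 14, 23, 37, 60, 97, 157, 254, 411, 665, 1076, 1741, 2817, 4558
Adding these values together:

11928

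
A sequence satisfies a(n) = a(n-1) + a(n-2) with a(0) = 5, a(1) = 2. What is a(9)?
Computing the sequence terms:
5, 2, 7, 9, 16, 25, 41, 66, 107, 173

173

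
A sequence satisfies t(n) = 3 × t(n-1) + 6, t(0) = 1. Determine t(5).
Computing step by step:
t(0) = 1
t(1) = 3 × 1 + 6 = 9
t(2) = 3 × 9 + 6 = 33
t(3) = 3 × 33 + 6 = 105
t(4) = 3 × 105 + 6 = 321
t(5) = 3 × 321 + 6 = 969

969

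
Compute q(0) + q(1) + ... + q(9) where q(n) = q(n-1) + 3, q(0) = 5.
Computing the sequence terms: 5, 8, 11, 14, 17, 20, 23, 26, 29, 32
Adding these values together:

185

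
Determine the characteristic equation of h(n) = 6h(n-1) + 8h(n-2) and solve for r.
Substitute h(n) = rⁿ and divide through by rⁿ⁻²: r² - 6r - 8 = 0
Discriminant: 6² + 4·8 = 68, not a perfect square, so by the quadratic formula r = (6 ± √68)/2.
General solution: h(n) = A·r₁ⁿ + B·r₂ⁿ where r₁,r₂ = (6 ± √68)/2

Characteristic: r² - 6r - 8 = 0, Roots: r = (6 ± √68)/2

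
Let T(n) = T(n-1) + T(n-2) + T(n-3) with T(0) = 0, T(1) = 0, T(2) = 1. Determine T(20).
Computing the sequence terms:
0, 0, 1, 1, 2, 4, 7, 13, 24, 44, 81, 149, 274, 504, 927, 1705, 3136, 5768, 10609, 19513, 35890

35890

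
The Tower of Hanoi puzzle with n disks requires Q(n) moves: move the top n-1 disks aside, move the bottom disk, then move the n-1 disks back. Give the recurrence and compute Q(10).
Moving n disks = move the top n-1 disks aside (Q(n-1) moves) + move the largest disk (1 move) + move the n-1 disks back on top (Q(n-1) moves), so Q(n) = 2Q(n-1) + 1, with Q(1) = 1 (a single disk takes one move).
First terms: 1, 3, 7, 15, 31, 63, … — each is one less than a power of 2. Indeed Q(n) + 1 = 2(Q(n-1) + 1) with Q(1) + 1 = 2, so Q(n) + 1 = 2ⁿ and Q(n) = 2ⁿ - 1.
Hence Q(10) = 2^10 - 1 = 1024 - 1 = 1023.

Q(n) = 2Q(n-1) + 1, Q(1) = 1; Q(10) = 1023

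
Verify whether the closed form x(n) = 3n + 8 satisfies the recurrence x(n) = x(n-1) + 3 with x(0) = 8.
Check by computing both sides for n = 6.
From the recurrence with x(0) = 8:
  x(0) = 8, x(1) = 11, x(2) = 14, x(3) = 17, x(4) = 20, x(5) = 23, x(6) = 26
  so the recurrence gives x(6) = 26.
From the proposed closed form x(n) = 3n + 8:
  x(6) = 26.
Both sides give 26 at n = 6, and the initial condition(s) match, so the closed form is consistent.

Yes, the closed form is correct.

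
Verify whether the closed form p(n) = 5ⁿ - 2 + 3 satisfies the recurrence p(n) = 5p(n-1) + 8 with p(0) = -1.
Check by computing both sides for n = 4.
From the recurrence with p(0) = -1:
  p(0) = -1, p(1) = 3, p(2) = 23, p(3) = 123, p(4) = 623
  so the recurrence gives p(4) = 623.
From the proposed closed form p(n) = 5ⁿ - 2 + 3:
  p(4) = 626.
The recurrence gives 623 but the closed form gives 626, so the closed form does not satisfy the recurrence.

No, the closed form is incorrect.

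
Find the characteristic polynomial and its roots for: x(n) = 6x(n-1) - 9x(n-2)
Substitute x(n) = rⁿ and divide through by rⁿ⁻²: r² - 6r + 9 = 0
Factor: (r - 3)² = 0, so r = 3 (double root).
General solution: x(n) = (A + Bn)·3ⁿ

Characteristic: r² - 6r + 9 = 0, Roots: r = 3 (double root)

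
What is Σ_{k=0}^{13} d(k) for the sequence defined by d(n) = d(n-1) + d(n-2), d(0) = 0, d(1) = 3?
Computing the sequence terms: 0, 3, 3, 6, 9, 15, 24, 39, 63, 102, 165, 267, 432, 699
Adding these values together:

1827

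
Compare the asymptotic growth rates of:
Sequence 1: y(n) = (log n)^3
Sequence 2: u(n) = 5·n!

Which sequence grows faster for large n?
Comparing growth rates:
Growth-rate hierarchy: log n ≺ any polynomial ≺ any exponential cⁿ (c>1) ≺ n! ≺ nⁿ.
factorial dominates polylogarithmic (log n)^3 asymptotically.

u(n) grows faster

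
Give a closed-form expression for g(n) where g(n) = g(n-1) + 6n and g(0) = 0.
Recurrence: g(n) = g(n-1) + 6n, initial: g(0) = 0.
Telescoping: g(n) = g(0) + 6·Σᵢ₌₁ⁿ i = 0 + 6·n(n+1)/2.

g(n) = 6·n(n+1)/2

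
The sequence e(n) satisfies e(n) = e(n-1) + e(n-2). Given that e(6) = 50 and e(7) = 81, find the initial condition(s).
Work backwards using e(k) = e(k+2) - e(k+1):
e(5) = e(7) - e(6) = 81 - 50 = 31
e(4) = e(6) - e(5) = 50 - 31 = 19
e(3) = e(5) - e(4) = 31 - 19 = 12
e(2) = e(4) - e(3) = 19 - 12 = 7
e(1) = e(3) - e(2) = 12 - 7 = 5
e(0) = e(2) - e(1) = 7 - 5 = 2

e(0) = 2, e(1) = 5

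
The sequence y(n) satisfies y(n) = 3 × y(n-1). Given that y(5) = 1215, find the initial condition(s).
In general y(n) = 3ⁿ · y(0). At n = 5: y(0) = y(5) / 3^5 = 1215 / 243 = 5.

y(0) = 5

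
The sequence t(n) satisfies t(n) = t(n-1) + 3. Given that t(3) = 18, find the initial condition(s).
t(3) = t(0) + 3·3, so t(0) = 18 - 9 = 9.

t(0) = 9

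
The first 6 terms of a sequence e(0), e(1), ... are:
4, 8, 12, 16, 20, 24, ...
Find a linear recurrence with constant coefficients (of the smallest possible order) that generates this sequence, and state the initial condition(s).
Look for the lowest-order linear relation among consecutive terms.
Observation: consecutive differences are constant (= 4).
Check at n=2: 1·8 + 4 = 12. ✓

e(n) = e(n-1) + 4, e(0) = 4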